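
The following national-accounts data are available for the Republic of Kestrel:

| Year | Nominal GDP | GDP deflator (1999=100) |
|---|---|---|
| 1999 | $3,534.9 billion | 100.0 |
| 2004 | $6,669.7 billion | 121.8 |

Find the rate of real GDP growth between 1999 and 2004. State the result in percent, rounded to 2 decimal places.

Deflate each year: 1999 → 3534.9/1.000 = 3534.90; 2004 → 6669.7/1.218 = 5475.94.
So real GDP changed by 5475.94/3534.90 − 1 = 0.5491, i.e. 54.91%.

54.91%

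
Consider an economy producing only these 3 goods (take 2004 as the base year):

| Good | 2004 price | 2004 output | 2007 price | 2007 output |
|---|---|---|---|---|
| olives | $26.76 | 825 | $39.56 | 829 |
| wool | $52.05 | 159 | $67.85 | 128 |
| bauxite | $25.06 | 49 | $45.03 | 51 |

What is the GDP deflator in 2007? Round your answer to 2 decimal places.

145.32

Nominal GDP 2007 = 39.56·829 + 67.85·128 + 45.03·51 = 43776.57.
Real GDP 2007 (at 2004 prices) = 26.76·829 + 52.05·128 + 25.06·51 = 30124.50.
Deflator = Nominal/Real × 100 = 43776.57/30124.50 × 100 = 145.319.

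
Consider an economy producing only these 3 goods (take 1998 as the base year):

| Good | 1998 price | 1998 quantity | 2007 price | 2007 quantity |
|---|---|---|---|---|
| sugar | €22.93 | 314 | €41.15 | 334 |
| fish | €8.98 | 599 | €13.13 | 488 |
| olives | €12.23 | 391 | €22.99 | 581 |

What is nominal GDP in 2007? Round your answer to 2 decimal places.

€33508.73

Nominal GDP 2007 = Σ (p_2007 × q_2007) = 41.15·334 + 13.13·488 + 22.99·581 = 33508.73.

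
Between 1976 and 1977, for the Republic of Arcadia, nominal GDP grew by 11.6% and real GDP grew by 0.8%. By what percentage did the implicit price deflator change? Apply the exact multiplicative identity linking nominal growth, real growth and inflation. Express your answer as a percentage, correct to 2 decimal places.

(1 + g_nom) = (1 + g_real)(1 + π), so π = 1.1160 / 1.0080 − 1 = 0.10714.

10.71%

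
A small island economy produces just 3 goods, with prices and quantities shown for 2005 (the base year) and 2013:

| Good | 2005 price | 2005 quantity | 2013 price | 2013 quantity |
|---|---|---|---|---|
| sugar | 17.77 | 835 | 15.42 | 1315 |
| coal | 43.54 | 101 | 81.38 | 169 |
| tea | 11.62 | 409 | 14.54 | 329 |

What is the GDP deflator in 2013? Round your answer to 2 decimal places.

112.35

Nominal GDP 2013 = 15.42·1315 + 81.38·169 + 14.54·329 = 38814.18.
Real GDP 2013 (at 2005 prices) = 17.77·1315 + 43.54·169 + 11.62·329 = 34548.79.
Deflator = Nominal/Real × 100 = 38814.18/34548.79 × 100 = 112.346.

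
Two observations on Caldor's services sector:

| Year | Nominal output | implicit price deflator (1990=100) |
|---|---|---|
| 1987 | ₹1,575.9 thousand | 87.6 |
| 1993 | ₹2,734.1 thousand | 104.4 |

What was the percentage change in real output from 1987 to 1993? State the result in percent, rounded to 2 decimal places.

Real output 1987 = 1575.9 / 0.876 = 1798.97.
Real output 1993 = 2734.1 / 1.044 = 2618.87.
Real growth = 2618.87 / 1798.97 − 1 = 0.4558.

45.58%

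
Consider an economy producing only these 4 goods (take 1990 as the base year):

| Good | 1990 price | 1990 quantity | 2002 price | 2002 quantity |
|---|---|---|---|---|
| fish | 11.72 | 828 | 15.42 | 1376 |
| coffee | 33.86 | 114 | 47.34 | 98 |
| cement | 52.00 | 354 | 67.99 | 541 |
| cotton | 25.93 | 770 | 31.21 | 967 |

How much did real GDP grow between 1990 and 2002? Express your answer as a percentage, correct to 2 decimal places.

39.88%

Real GDP 1990 = Nominal GDP 1990 = 11.72·828 + 33.86·114 + 52.00·354 + 25.93·770 = 51938.30.
Real GDP 2002 (at 1990 prices) = 11.72·1376 + 33.86·98 + 52.00·541 + 25.93·967 = 72651.31.
Real growth = 72651.31/51938.30 − 1 = 0.3988.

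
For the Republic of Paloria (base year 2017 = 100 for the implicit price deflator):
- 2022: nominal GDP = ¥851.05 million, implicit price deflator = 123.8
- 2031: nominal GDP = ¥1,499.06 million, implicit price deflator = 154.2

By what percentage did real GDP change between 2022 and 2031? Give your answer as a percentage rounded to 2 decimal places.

Real GDP 2022 = 851.05 / 1.238 = 687.44.
Real GDP 2031 = 1499.06 / 1.542 = 972.15.
Real growth = 972.15 / 687.44 − 1 = 0.4142.

41.42%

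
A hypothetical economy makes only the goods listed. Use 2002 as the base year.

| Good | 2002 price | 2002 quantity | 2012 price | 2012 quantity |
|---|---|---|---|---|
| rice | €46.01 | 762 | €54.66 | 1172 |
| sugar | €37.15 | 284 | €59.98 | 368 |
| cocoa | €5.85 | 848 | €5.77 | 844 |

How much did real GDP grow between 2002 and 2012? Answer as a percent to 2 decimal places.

Real GDP 2002 = Nominal GDP 2002 = 46.01·762 + 37.15·284 + 5.85·848 = 50571.02.
Real GDP 2012 (at 2002 prices) = 46.01·1172 + 37.15·368 + 5.85·844 = 72532.32.
Real growth = 72532.32/50571.02 − 1 = 0.4343.

43.43%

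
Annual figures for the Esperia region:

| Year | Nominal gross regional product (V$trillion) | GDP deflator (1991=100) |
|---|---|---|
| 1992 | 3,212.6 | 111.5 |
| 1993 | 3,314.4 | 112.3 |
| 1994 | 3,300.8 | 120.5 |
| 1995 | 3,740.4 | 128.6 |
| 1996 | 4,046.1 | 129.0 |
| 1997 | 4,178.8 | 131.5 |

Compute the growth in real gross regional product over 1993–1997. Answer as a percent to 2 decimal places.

7.67%

Real gross regional product 1993 = 3314.4/1.123 = 2951.38.
Real gross regional product 1997 = 4178.8/1.315 = 3177.79.
Change = 3177.79/2951.38 − 1 = 0.0767.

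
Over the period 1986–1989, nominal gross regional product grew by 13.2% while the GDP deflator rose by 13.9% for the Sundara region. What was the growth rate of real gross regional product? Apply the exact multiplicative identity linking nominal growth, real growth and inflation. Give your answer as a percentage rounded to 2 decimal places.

-0.61%

(1 + g_nom) = (1 + g_real)(1 + π), so g_real = 1.1320 / 1.1390 − 1 = -0.00615.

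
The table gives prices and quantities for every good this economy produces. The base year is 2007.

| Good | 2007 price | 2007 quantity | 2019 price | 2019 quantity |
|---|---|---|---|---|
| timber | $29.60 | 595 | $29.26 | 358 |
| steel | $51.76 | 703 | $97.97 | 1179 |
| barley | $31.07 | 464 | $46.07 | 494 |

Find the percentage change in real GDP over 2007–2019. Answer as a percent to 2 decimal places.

27.12%

Real GDP 2007 = Nominal GDP 2007 = 29.60·595 + 51.76·703 + 31.07·464 = 68415.76.
Real GDP 2019 (at 2007 prices) = 29.60·358 + 51.76·1179 + 31.07·494 = 86970.42.
Real growth = 86970.42/68415.76 − 1 = 0.2712.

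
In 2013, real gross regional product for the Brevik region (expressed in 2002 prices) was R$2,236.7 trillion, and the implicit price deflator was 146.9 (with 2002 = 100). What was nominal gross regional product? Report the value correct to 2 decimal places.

Nominal gross regional product = Real × (implicit price deflator/100) = 2236.7 × 1.469 = 3285.71.

R$3,285.71 trillion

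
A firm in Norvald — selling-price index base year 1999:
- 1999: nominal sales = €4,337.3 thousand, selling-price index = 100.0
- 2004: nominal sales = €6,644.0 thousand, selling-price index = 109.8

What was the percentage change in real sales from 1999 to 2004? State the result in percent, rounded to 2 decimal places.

39.51%

Real sales 1999 = 4337.3 / 1.000 = 4337.30.
Real sales 2004 = 6644.0 / 1.098 = 6051.00.
Real growth = 6051.00 / 4337.30 − 1 = 0.3951.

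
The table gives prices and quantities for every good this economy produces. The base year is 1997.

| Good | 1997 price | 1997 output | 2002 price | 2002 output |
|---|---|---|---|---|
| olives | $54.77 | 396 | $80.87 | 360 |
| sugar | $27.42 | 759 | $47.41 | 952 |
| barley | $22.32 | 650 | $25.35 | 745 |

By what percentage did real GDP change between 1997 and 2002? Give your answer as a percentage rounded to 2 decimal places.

9.54%

Real GDP 1997 = Nominal GDP 1997 = 54.77·396 + 27.42·759 + 22.32·650 = 57008.70.
Real GDP 2002 (at 1997 prices) = 54.77·360 + 27.42·952 + 22.32·745 = 62449.44.
Real growth = 62449.44/57008.70 − 1 = 0.0954.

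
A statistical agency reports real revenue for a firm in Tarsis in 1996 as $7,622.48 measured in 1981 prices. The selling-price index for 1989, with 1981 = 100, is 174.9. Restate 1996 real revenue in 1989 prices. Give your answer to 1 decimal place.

$13,331.7

Real revenue in 1989 prices = Real revenue in 1981 prices × (P_1989/P_1981) = 7622.48 × 1.749 = 13331.72.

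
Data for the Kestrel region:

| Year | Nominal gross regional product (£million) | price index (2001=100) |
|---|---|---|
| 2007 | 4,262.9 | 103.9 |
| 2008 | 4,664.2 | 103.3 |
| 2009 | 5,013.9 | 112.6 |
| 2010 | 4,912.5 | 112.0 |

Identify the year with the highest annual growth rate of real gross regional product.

2008: real = 4664.2/1.033 = 4515.20; growth vs 2007 (4102.89) = 10.05%.
2009: real = 5013.9/1.126 = 4452.84; growth vs 2008 (4515.20) = -1.38%.
2010: real = 4912.5/1.120 = 4386.16; growth vs 2009 (4452.84) = -1.50%.

2008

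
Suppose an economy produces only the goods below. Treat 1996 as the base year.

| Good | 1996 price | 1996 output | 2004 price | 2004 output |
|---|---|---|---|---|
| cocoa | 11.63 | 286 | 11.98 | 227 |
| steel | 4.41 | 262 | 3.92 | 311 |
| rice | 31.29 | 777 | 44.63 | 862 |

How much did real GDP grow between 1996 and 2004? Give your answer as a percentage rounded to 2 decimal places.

7.60%

Real GDP 1996 = Nominal GDP 1996 = 11.63·286 + 4.41·262 + 31.29·777 = 28793.93.
Real GDP 2004 (at 1996 prices) = 11.63·227 + 4.41·311 + 31.29·862 = 30983.50.
Real growth = 30983.50/28793.93 − 1 = 0.0760.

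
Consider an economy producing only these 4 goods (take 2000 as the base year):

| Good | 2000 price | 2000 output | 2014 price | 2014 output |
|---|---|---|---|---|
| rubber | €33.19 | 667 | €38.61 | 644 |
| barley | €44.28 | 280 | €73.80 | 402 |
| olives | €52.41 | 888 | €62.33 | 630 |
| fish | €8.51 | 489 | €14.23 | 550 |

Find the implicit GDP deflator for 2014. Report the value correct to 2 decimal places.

132.20

Nominal GDP 2014 = 38.61·644 + 73.80·402 + 62.33·630 + 14.23·550 = 101626.84.
Real GDP 2014 (at 2000 prices) = 33.19·644 + 44.28·402 + 52.41·630 + 8.51·550 = 76873.72.
Deflator = Nominal/Real × 100 = 101626.84/76873.72 × 100 = 132.200.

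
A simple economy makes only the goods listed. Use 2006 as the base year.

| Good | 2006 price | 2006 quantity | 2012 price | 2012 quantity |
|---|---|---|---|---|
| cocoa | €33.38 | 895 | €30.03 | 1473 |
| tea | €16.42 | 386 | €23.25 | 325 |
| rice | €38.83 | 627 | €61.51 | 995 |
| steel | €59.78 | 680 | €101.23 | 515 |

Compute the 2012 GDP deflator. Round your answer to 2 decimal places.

Nominal GDP 2012 = 30.03·1473 + 23.25·325 + 61.51·995 + 101.23·515 = 165126.34.
Real GDP 2012 (at 2006 prices) = 33.38·1473 + 16.42·325 + 38.83·995 + 59.78·515 = 123927.79.
Deflator = Nominal/Real × 100 = 165126.34/123927.79 × 100 = 133.244.

133.24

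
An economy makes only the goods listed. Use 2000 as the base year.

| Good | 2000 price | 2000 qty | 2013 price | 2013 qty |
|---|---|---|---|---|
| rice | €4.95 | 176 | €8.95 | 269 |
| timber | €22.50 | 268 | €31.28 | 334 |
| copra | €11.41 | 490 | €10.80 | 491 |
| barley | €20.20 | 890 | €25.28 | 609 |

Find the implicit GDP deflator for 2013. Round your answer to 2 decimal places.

125.43

Nominal GDP 2013 = 8.95·269 + 31.28·334 + 10.80·491 + 25.28·609 = 33553.39.
Real GDP 2013 (at 2000 prices) = 4.95·269 + 22.50·334 + 11.41·491 + 20.20·609 = 26750.66.
Deflator = Nominal/Real × 100 = 33553.39/26750.66 × 100 = 125.430.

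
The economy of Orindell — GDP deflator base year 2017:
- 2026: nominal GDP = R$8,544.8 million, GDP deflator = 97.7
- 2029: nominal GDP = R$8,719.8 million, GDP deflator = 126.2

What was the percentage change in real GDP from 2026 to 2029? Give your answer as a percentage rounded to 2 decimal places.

Deflate each year: 2026 → 8544.8/0.977 = 8745.96; 2029 → 8719.8/1.262 = 6909.51.
So real GDP changed by 6909.51/8745.96 − 1 = -0.2100, i.e. -21.00%.

-21.00%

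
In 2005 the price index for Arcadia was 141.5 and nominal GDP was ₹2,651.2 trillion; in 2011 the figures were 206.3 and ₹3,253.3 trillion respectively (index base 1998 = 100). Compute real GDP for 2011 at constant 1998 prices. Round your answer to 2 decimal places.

₹1,576.98 trillion

Real GDP = Nominal / (price index/100) = 3253.3 / 2.063 = 1576.98.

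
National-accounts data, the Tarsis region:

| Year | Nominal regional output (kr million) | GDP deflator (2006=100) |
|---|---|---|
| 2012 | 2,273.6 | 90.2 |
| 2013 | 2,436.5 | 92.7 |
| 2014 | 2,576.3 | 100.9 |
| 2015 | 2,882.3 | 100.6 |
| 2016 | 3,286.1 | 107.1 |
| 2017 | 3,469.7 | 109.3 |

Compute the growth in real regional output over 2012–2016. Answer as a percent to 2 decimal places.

21.73%

Real regional output 2012 = 2273.6/0.902 = 2520.62.
Real regional output 2016 = 3286.1/1.071 = 3068.25.
Change = 3068.25/2520.62 − 1 = 0.2173.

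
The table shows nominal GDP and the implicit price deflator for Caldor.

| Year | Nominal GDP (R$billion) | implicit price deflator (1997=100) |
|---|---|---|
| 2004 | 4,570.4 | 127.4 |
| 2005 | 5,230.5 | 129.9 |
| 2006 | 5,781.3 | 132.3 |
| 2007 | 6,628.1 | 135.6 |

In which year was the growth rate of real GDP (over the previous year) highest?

2005

2005: real = 5230.5/1.299 = 4026.56; growth vs 2004 (3587.44) = 12.24%.
2006: real = 5781.3/1.323 = 4369.84; growth vs 2005 (4026.56) = 8.53%.
2007: real = 6628.1/1.356 = 4887.98; growth vs 2006 (4369.84) = 11.86%.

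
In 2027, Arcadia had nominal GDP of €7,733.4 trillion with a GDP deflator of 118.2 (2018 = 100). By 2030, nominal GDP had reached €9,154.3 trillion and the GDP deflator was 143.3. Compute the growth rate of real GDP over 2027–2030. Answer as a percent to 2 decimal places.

Deflate each year: 2027 → 7733.4/1.182 = 6542.64; 2030 → 9154.3/1.433 = 6388.21.
So real GDP changed by 6388.21/6542.64 − 1 = -0.0236, i.e. -2.36%.

-2.36%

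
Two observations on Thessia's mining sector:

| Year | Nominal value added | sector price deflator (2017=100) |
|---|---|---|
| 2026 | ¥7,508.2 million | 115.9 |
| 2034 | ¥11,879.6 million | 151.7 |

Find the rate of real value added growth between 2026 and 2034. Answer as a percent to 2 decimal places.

Deflate each year: 2026 → 7508.2/1.159 = 6478.17; 2034 → 11879.6/1.517 = 7830.98.
So real value added changed by 7830.98/6478.17 − 1 = 0.2088, i.e. 20.88%.

20.88%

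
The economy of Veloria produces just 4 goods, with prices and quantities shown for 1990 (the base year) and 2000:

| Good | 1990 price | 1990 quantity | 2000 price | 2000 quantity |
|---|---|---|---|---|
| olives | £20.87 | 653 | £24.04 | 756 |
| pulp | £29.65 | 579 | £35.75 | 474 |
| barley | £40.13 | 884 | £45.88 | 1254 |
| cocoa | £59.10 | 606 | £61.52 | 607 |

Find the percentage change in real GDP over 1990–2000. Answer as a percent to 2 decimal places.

13.66%

Real GDP 1990 = Nominal GDP 1990 = 20.87·653 + 29.65·579 + 40.13·884 + 59.10·606 = 102084.98.
Real GDP 2000 (at 1990 prices) = 20.87·756 + 29.65·474 + 40.13·1254 + 59.10·607 = 116028.54.
Real growth = 116028.54/102084.98 − 1 = 0.1366.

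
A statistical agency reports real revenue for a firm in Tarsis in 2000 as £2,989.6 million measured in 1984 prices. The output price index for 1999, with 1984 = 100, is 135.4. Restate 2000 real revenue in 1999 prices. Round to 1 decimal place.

£4,047.9 million

Real revenue in 1999 prices = Real revenue in 1984 prices × (P_1999/P_1984) = 2989.6 × 1.354 = 4047.92.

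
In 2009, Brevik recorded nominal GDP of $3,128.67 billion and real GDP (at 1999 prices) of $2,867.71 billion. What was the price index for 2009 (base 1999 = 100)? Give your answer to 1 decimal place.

109.1

price index = (Nominal / Real) × 100 = 3128.67 / 2867.71 × 100 = 109.10.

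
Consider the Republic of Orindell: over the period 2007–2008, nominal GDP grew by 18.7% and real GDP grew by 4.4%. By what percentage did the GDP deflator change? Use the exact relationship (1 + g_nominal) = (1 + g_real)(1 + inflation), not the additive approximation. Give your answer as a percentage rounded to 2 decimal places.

(1 + g_nom) = (1 + g_real)(1 + π), so π = 1.1870 / 1.0440 − 1 = 0.13697.

13.70%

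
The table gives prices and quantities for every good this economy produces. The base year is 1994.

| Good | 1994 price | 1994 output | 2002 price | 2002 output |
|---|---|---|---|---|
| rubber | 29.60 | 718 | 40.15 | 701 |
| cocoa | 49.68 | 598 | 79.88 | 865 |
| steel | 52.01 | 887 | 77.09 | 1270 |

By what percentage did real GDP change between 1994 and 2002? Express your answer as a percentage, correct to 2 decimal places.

Real GDP 1994 = Nominal GDP 1994 = 29.60·718 + 49.68·598 + 52.01·887 = 97094.31.
Real GDP 2002 (at 1994 prices) = 29.60·701 + 49.68·865 + 52.01·1270 = 129775.50.
Real growth = 129775.50/97094.31 − 1 = 0.3366.

33.66%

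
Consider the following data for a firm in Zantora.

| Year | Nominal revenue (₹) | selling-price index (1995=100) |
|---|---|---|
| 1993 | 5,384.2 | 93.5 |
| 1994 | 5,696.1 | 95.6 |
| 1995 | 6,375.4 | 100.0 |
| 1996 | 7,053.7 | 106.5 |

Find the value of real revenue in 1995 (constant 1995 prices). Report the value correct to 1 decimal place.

Real revenue 1995 = 6375.4 / 1.000 = 6375.40.

₹6,375.4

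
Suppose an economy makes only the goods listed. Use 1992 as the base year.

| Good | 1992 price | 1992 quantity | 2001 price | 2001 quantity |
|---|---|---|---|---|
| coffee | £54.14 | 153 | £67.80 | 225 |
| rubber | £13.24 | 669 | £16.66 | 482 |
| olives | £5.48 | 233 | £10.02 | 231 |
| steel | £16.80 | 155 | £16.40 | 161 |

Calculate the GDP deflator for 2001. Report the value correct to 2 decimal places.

125.32

Nominal GDP 2001 = 67.80·225 + 16.66·482 + 10.02·231 + 16.40·161 = 28240.14.
Real GDP 2001 (at 1992 prices) = 54.14·225 + 13.24·482 + 5.48·231 + 16.80·161 = 22533.86.
Deflator = Nominal/Real × 100 = 28240.14/22533.86 × 100 = 125.323.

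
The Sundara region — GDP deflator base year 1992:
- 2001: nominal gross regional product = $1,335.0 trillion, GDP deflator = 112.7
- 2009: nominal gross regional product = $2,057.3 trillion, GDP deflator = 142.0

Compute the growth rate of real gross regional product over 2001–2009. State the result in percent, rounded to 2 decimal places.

22.31%

Real gross regional product 2001 = 1335.0 / 1.127 = 1184.56.
Real gross regional product 2009 = 2057.3 / 1.420 = 1448.80.
Real growth = 1448.80 / 1184.56 − 1 = 0.2231.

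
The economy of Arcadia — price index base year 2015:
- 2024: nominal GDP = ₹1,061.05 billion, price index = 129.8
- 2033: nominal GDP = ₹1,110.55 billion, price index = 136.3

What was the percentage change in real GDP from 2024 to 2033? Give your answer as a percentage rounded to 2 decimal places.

-0.33%

Real GDP 2024 = 1061.05 / 1.298 = 817.45.
Real GDP 2033 = 1110.55 / 1.363 = 814.78.
Real growth = 814.78 / 817.45 − 1 = -0.0033.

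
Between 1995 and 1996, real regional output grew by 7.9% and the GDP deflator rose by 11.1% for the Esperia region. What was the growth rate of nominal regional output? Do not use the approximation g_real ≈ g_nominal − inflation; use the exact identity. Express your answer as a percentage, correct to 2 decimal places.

19.88%

(1 + g_nom) = (1 + g_real)(1 + π) = 1.0790 × 1.1110 = 1.19877.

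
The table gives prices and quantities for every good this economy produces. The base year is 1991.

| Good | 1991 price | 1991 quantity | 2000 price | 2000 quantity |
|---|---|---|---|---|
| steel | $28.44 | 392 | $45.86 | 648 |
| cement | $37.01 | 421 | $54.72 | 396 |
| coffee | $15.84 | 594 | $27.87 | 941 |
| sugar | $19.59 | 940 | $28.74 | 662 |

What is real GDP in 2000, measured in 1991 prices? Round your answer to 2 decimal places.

Real GDP 2000 = Σ (p_1991 × q_2000) = 28.44·648 + 37.01·396 + 15.84·941 + 19.59·662 = 60959.10.

$60959.10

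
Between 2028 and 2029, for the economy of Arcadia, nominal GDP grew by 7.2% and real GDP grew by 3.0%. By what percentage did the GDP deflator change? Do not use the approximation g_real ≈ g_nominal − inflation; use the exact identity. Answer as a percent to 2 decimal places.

(1 + g_nom) = (1 + g_real)(1 + π), so π = 1.0720 / 1.0300 − 1 = 0.04078.

4.08%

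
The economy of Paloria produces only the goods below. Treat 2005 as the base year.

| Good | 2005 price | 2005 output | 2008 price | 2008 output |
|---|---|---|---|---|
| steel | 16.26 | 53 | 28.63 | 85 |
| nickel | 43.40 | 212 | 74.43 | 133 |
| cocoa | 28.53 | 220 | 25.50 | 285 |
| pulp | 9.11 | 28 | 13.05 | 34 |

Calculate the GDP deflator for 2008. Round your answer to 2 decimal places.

128.53

Nominal GDP 2008 = 28.63·85 + 74.43·133 + 25.50·285 + 13.05·34 = 20043.94.
Real GDP 2008 (at 2005 prices) = 16.26·85 + 43.40·133 + 28.53·285 + 9.11·34 = 15595.09.
Deflator = Nominal/Real × 100 = 20043.94/15595.09 × 100 = 128.527.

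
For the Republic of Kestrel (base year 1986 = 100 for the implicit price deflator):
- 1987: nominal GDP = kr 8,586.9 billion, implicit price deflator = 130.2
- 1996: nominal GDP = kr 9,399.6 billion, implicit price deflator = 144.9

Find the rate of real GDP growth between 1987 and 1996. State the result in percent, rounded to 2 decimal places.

-1.64%

Real GDP 1987 = 8586.9 / 1.302 = 6595.16.
Real GDP 1996 = 9399.6 / 1.449 = 6486.96.
Real growth = 6486.96 / 6595.16 − 1 = -0.0164.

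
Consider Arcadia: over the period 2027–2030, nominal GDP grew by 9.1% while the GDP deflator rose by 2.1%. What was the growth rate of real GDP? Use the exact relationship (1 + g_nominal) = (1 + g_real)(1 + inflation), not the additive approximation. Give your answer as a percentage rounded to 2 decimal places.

6.86%

(1 + g_nom) = (1 + g_real)(1 + π), so g_real = 1.0910 / 1.0210 − 1 = 0.06856.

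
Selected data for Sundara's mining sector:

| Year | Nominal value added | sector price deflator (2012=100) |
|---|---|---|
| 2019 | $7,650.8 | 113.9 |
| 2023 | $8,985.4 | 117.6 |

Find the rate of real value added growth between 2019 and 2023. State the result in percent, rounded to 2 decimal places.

13.75%

Deflate each year: 2019 → 7650.8/1.139 = 6717.12; 2023 → 8985.4/1.176 = 7640.65.
So real value added changed by 7640.65/6717.12 − 1 = 0.1375, i.e. 13.75%.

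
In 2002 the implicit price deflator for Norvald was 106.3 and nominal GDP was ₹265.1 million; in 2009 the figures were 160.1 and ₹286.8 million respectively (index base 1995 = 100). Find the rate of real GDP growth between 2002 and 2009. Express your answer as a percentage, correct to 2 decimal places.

-28.17%

Deflate each year: 2002 → 265.1/1.063 = 249.39; 2009 → 286.8/1.601 = 179.14.
So real GDP changed by 179.14/249.39 − 1 = -0.2817, i.e. -28.17%.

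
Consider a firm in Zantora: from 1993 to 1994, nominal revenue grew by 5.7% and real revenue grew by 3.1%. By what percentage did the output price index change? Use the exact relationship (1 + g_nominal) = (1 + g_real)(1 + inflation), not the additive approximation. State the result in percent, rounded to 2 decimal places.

2.52%

(1 + g_nom) = (1 + g_real)(1 + π), so π = 1.0570 / 1.0310 − 1 = 0.02522.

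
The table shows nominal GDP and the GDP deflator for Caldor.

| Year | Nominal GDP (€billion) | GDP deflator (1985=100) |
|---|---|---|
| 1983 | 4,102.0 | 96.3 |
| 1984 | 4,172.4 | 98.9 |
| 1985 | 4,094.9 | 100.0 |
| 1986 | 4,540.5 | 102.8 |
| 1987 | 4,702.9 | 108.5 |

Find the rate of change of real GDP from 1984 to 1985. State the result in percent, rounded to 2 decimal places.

Real GDP 1984 = 4172.4/0.989 = 4218.81.
Real GDP 1985 = 4094.9/1.000 = 4094.90.
Change = 4094.90/4218.81 − 1 = -0.0294.

-2.94%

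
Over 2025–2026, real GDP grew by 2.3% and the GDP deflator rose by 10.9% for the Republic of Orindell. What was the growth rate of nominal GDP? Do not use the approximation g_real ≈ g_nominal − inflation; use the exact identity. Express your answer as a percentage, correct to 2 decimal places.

(1 + g_nom) = (1 + g_real)(1 + π) = 1.0230 × 1.1090 = 1.13451.

13.45%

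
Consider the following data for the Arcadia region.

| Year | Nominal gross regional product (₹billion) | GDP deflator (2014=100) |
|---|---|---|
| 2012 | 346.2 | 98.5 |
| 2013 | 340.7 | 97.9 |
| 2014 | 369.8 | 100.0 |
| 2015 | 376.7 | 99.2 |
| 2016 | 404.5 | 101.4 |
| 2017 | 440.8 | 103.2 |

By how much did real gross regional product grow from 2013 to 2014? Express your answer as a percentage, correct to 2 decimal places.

Real gross regional product 2013 = 340.7/0.979 = 348.01.
Real gross regional product 2014 = 369.8/1.000 = 369.80.
Change = 369.80/348.01 − 1 = 0.0626.

6.26%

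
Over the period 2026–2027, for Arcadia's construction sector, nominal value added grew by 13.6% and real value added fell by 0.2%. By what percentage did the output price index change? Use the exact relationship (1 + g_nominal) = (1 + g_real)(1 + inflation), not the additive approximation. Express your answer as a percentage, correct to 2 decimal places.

13.83%

(1 + g_nom) = (1 + g_real)(1 + π), so π = 1.1360 / 0.9980 − 1 = 0.13828.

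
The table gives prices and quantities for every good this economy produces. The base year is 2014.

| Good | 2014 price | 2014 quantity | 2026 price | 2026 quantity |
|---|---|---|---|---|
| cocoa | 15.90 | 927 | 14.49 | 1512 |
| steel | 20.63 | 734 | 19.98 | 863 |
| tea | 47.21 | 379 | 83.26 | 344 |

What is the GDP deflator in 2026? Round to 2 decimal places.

116.71

Nominal GDP 2026 = 14.49·1512 + 19.98·863 + 83.26·344 = 67793.06.
Real GDP 2026 (at 2014 prices) = 15.90·1512 + 20.63·863 + 47.21·344 = 58084.73.
Deflator = Nominal/Real × 100 = 67793.06/58084.73 × 100 = 116.714.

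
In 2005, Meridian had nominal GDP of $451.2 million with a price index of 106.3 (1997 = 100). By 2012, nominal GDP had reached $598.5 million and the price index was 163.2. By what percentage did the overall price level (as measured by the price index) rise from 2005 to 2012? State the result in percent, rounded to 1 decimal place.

53.5%

Price-level change = 163.2 / 106.3 − 1 = 0.5353.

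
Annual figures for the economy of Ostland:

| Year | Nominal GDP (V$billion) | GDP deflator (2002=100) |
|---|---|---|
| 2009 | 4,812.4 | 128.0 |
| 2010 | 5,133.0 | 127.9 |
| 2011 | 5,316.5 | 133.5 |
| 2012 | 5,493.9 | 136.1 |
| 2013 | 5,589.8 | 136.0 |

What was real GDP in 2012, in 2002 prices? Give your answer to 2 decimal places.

V$4,036.66 billion

Real GDP 2012 = 5493.9 / 1.361 = 4036.66.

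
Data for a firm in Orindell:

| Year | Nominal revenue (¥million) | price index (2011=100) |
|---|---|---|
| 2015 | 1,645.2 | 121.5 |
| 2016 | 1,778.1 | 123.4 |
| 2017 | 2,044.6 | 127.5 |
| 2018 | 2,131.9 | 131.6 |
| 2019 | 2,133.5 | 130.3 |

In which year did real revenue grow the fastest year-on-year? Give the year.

2016: real = 1778.1/1.234 = 1440.92; growth vs 2015 (1354.07) = 6.41%.
2017: real = 2044.6/1.275 = 1603.61; growth vs 2016 (1440.92) = 11.29%.
2018: real = 2131.9/1.316 = 1619.98; growth vs 2017 (1603.61) = 1.02%.
2019: real = 2133.5/1.303 = 1637.38; growth vs 2018 (1619.98) = 1.07%.

2017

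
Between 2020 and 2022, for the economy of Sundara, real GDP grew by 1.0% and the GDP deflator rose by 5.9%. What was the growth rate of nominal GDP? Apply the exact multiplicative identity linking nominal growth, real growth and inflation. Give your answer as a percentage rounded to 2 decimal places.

6.96%

(1 + g_nom) = (1 + g_real)(1 + π) = 1.0100 × 1.0590 = 1.06959.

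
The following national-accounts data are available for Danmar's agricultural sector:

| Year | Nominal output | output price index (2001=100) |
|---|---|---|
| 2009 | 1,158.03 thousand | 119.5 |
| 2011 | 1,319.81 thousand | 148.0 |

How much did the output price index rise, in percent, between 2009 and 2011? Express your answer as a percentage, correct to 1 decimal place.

23.8%

Price-level change = 148.0 / 119.5 − 1 = 0.2385.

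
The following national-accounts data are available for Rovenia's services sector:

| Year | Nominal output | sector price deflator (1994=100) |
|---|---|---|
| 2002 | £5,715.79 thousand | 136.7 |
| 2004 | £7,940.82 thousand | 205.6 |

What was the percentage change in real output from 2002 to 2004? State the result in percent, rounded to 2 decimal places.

Deflate each year: 2002 → 5715.79/1.367 = 4181.27; 2004 → 7940.82/2.056 = 3862.27.
So real output changed by 3862.27/4181.27 − 1 = -0.0763, i.e. -7.63%.

-7.63%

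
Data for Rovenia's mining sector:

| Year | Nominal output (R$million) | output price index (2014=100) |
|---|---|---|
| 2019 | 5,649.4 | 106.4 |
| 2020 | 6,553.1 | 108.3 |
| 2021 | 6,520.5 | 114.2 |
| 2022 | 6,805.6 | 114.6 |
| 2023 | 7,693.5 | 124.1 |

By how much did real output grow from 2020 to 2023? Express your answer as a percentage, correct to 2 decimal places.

2.46%

Real output 2020 = 6553.1/1.083 = 6050.88.
Real output 2023 = 7693.5/1.241 = 6199.44.
Change = 6199.44/6050.88 − 1 = 0.0246.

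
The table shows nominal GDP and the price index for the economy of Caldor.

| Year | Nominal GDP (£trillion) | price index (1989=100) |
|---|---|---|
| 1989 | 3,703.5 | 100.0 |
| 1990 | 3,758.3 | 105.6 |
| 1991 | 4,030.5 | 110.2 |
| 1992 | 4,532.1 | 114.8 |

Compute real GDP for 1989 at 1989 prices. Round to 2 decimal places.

£3,703.50 trillion

Real GDP 1989 = 3703.5 / 1.000 = 3703.50.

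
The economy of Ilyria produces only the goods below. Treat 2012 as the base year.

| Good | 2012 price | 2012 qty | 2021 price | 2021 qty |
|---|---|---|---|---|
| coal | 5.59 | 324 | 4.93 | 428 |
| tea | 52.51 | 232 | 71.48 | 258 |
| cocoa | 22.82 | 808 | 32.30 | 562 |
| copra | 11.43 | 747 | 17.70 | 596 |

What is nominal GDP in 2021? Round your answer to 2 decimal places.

49253.68

Nominal GDP 2021 = Σ (p_2021 × q_2021) = 4.93·428 + 71.48·258 + 32.30·562 + 17.70·596 = 49253.68.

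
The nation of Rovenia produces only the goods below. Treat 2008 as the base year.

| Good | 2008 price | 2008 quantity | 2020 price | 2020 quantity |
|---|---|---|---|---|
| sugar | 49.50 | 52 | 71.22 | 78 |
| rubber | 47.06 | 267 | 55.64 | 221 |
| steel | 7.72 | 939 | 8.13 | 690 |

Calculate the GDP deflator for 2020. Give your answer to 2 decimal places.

Nominal GDP 2020 = 71.22·78 + 55.64·221 + 8.13·690 = 23461.30.
Real GDP 2020 (at 2008 prices) = 49.50·78 + 47.06·221 + 7.72·690 = 19588.06.
Deflator = Nominal/Real × 100 = 23461.30/19588.06 × 100 = 119.773.

119.77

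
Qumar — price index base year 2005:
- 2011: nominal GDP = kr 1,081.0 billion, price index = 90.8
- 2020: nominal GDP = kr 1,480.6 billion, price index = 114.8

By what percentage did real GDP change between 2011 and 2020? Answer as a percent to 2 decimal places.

Deflate each year: 2011 → 1081.0/0.908 = 1190.53; 2020 → 1480.6/1.148 = 1289.72.
So real GDP changed by 1289.72/1190.53 − 1 = 0.0833, i.e. 8.33%.

8.33%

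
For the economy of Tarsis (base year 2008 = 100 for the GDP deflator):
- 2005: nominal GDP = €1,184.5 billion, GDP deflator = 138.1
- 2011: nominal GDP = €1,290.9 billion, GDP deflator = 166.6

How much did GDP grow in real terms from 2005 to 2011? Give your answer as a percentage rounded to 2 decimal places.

Real GDP 2005 = 1184.5 / 1.381 = 857.71.
Real GDP 2011 = 1290.9 / 1.666 = 774.85.
Real growth = 774.85 / 857.71 − 1 = -0.0966.

-9.66%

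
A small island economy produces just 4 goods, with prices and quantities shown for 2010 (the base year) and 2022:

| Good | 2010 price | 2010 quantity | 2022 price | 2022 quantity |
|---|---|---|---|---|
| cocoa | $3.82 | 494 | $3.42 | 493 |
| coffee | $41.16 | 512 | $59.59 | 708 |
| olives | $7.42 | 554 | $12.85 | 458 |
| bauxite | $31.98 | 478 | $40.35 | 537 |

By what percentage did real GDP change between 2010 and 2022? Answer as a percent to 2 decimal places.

21.81%

Real GDP 2010 = Nominal GDP 2010 = 3.82·494 + 41.16·512 + 7.42·554 + 31.98·478 = 42358.12.
Real GDP 2022 (at 2010 prices) = 3.82·493 + 41.16·708 + 7.42·458 + 31.98·537 = 51596.16.
Real growth = 51596.16/42358.12 − 1 = 0.2181.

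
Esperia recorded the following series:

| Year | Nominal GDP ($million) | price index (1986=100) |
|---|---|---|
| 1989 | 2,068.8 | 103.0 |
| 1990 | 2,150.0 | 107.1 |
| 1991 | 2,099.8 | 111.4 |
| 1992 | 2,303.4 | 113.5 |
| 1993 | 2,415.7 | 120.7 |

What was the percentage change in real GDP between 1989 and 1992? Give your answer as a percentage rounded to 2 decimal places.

Real GDP 1989 = 2068.8/1.030 = 2008.54.
Real GDP 1992 = 2303.4/1.135 = 2029.43.
Change = 2029.43/2008.54 − 1 = 0.0104.

1.04%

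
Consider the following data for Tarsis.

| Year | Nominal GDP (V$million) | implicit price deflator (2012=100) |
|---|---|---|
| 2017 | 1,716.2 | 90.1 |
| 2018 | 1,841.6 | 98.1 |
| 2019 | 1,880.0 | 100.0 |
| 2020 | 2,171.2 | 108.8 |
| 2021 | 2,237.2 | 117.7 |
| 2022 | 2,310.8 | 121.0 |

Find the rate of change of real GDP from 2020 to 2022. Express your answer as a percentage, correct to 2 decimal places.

-4.30%

Real GDP 2020 = 2171.2/1.088 = 1995.59.
Real GDP 2022 = 2310.8/1.210 = 1909.75.
Change = 1909.75/1995.59 − 1 = -0.0430.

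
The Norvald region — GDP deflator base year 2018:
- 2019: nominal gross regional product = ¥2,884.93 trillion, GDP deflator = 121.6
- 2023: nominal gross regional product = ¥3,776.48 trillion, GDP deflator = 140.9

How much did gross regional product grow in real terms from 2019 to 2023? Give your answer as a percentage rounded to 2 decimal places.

12.97%

Real gross regional product 2019 = 2884.93 / 1.216 = 2372.48.
Real gross regional product 2023 = 3776.48 / 1.409 = 2680.26.
Real growth = 2680.26 / 2372.48 − 1 = 0.1297.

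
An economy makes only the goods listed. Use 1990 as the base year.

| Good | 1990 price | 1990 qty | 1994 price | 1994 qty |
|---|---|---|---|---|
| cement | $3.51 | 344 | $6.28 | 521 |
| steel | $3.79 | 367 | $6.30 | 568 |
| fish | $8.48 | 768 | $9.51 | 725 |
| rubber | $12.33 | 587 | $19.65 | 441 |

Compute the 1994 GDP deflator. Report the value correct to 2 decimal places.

Nominal GDP 1994 = 6.28·521 + 6.30·568 + 9.51·725 + 19.65·441 = 22410.68.
Real GDP 1994 (at 1990 prices) = 3.51·521 + 3.79·568 + 8.48·725 + 12.33·441 = 15566.96.
Deflator = Nominal/Real × 100 = 22410.68/15566.96 × 100 = 143.963.

143.96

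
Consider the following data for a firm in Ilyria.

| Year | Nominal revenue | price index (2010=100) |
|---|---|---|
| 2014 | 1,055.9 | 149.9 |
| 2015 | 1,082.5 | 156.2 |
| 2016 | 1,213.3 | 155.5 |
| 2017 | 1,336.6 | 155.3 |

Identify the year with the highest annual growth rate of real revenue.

2016

2015: real = 1082.5/1.562 = 693.02; growth vs 2014 (704.40) = -1.62%.
2016: real = 1213.3/1.555 = 780.26; growth vs 2015 (693.02) = 12.59%.
2017: real = 1336.6/1.553 = 860.66; growth vs 2016 (780.26) = 10.30%.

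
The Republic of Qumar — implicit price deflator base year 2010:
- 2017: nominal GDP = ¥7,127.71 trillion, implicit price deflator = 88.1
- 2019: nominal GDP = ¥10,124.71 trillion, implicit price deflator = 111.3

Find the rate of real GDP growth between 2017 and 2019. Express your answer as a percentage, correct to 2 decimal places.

Deflate each year: 2017 → 7127.71/0.881 = 8090.48; 2019 → 10124.71/1.113 = 9096.77.
So real GDP changed by 9096.77/8090.48 − 1 = 0.1244, i.e. 12.44%.

12.44%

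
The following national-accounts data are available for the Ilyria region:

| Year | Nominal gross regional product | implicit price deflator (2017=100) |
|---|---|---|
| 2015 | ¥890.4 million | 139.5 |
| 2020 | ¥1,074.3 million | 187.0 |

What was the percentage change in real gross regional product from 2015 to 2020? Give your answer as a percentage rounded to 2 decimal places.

-9.99%

Real gross regional product 2015 = 890.4 / 1.395 = 638.28.
Real gross regional product 2020 = 1074.3 / 1.870 = 574.49.
Real growth = 574.49 / 638.28 − 1 = -0.0999.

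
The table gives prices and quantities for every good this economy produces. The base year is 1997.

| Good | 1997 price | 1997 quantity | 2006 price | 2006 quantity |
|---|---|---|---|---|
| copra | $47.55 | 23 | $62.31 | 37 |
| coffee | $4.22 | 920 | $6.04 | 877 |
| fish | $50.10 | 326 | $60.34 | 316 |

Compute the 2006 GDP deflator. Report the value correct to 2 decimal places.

125.26

Nominal GDP 2006 = 62.31·37 + 6.04·877 + 60.34·316 = 26669.99.
Real GDP 2006 (at 1997 prices) = 47.55·37 + 4.22·877 + 50.10·316 = 21291.89.
Deflator = Nominal/Real × 100 = 26669.99/21291.89 × 100 = 125.259.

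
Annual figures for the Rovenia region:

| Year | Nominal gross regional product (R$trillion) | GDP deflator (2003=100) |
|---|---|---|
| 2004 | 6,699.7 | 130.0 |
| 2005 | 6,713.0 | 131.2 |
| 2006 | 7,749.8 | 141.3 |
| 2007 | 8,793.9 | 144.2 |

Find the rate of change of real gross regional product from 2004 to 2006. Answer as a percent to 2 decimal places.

Real gross regional product 2004 = 6699.7/1.300 = 5153.62.
Real gross regional product 2006 = 7749.8/1.413 = 5484.64.
Change = 5484.64/5153.62 − 1 = 0.0642.

6.42%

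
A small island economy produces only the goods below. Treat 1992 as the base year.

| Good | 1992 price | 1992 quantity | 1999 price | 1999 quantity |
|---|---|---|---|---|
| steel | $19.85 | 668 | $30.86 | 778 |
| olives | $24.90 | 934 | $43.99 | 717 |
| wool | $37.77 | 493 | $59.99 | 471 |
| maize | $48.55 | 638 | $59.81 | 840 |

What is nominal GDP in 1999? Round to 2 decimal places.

Nominal GDP 1999 = Σ (p_1999 × q_1999) = 30.86·778 + 43.99·717 + 59.99·471 + 59.81·840 = 134045.60.

$134045.60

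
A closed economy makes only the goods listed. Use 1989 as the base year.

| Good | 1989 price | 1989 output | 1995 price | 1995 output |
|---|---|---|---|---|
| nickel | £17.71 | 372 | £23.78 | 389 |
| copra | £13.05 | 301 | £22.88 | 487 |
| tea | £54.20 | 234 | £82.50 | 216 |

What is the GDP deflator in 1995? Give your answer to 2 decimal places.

Nominal GDP 1995 = 23.78·389 + 22.88·487 + 82.50·216 = 38212.98.
Real GDP 1995 (at 1989 prices) = 17.71·389 + 13.05·487 + 54.20·216 = 24951.74.
Deflator = Nominal/Real × 100 = 38212.98/24951.74 × 100 = 153.148.

153.15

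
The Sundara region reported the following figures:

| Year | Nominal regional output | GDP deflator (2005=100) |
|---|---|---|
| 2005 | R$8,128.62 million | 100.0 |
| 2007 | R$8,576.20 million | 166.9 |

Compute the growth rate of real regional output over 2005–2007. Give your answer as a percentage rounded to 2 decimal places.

Deflate each year: 2005 → 8128.62/1.000 = 8128.62; 2007 → 8576.20/1.669 = 5138.53.
So real regional output changed by 5138.53/8128.62 − 1 = -0.3678, i.e. -36.78%.

-36.78%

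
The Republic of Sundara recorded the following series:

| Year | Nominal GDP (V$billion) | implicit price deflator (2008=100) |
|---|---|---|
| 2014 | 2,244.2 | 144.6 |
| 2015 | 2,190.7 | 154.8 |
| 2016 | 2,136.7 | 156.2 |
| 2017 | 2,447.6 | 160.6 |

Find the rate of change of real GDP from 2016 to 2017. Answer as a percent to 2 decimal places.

11.41%

Real GDP 2016 = 2136.7/1.562 = 1367.93.
Real GDP 2017 = 2447.6/1.606 = 1524.03.
Change = 1524.03/1367.93 − 1 = 0.1141.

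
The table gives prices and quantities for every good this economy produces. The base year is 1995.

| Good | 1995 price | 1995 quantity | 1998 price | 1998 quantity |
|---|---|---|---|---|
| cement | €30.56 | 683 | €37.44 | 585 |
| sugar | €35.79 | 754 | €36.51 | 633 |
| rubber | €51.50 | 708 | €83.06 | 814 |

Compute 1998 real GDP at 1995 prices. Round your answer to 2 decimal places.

€82453.67

Real GDP 1998 = Σ (p_1995 × q_1998) = 30.56·585 + 35.79·633 + 51.50·814 = 82453.67.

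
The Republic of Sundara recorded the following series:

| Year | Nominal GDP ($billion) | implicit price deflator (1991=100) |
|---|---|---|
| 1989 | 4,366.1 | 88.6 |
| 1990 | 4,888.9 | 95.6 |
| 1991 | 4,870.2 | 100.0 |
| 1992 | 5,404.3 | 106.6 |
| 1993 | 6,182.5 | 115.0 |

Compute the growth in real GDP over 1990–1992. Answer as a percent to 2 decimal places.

-0.86%

Real GDP 1990 = 4888.9/0.956 = 5113.91.
Real GDP 1992 = 5404.3/1.066 = 5069.70.
Change = 5069.70/5113.91 − 1 = -0.0086.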